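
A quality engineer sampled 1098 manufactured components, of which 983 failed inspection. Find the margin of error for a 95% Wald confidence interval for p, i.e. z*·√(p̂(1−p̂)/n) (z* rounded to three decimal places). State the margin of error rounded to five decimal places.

ME = 0.01811

With x = 983 successes in n = 1098, p̂ = 0.89526.
Standard error of p̂: √(0.093766/1098) = √0.000085397 = 0.009241.
z* = 1.960 at the 95% level.
So ME = 0.01811.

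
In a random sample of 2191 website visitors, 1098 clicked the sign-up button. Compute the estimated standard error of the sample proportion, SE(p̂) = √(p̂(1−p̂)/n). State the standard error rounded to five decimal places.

SE = 0.01068

p̂ = 1098/2191 = 0.50114.
p̂(1−p̂) = 0.249999.
SE = √(0.249999/2191) = 0.01068.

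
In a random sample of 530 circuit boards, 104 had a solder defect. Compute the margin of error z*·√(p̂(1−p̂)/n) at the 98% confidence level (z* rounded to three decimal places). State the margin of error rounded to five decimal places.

ME = 0.04013

p̂ = 104/530 = 0.19623.
Standard error of p̂: √(0.157722/530) = √0.000297588 = 0.017251.
z* = 2.326 at the 98% level.
So ME = 0.04013.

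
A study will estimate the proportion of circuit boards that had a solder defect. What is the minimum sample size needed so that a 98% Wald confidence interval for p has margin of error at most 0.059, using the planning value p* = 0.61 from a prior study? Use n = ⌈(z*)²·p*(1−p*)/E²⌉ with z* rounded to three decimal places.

The 98% critical value is z* = 2.326.
p*(1−p*) = 0.2379.
Required n before rounding: 5.410276 × 0.2379 / 0.059² = 369.751.
Rounding up, n = 370.

n = 370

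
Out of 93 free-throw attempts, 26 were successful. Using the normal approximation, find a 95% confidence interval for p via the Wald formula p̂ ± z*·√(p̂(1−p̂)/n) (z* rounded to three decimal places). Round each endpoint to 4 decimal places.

(0.1884, 0.3708)

p̂ = 26/93 = 0.27957.
Standard error of p̂: √(0.201411/93) = √0.002165705 = 0.046537.
z* = 1.960 at the 95% level.
Margin of error: 1.960 × 0.046537 = 0.09121.
Interval: 0.27957 ± 0.09121 → (0.1884, 0.3708).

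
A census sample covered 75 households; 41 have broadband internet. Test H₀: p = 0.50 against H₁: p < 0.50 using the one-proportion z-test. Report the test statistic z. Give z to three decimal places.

z = 0.808

The sample proportion is 41/75 = 0.54667.
Under H₀, SE = √(p₀(1−p₀)/n) = √(0.50·0.50/75) = √0.003333333 = 0.057735.
z = (0.54667 − 0.50)/0.057735 = 0.04667/0.057735 = 0.808.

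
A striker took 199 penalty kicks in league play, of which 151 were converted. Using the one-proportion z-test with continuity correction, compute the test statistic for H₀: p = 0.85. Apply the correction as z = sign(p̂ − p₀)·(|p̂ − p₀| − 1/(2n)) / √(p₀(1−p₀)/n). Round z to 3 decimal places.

z = -3.504

The sample proportion is 151/199 = 0.75879. p̂ − p₀ = -0.091206.
Continuity correction 1/(2n) = 1/398 = 0.002513.
Corrected numerator: |-0.091206| − 0.002513 = 0.088693.
Null standard error: √(0.85·0.15/199) = √0.000640704 = 0.025312.
z = (−)0.088693/0.025312 = -3.504.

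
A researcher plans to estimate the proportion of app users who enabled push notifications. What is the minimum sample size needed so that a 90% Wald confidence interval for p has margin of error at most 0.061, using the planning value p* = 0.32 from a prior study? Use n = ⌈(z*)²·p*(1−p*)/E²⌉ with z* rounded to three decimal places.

n = 159

For 90% confidence, z* = 1.645.
p*(1−p*) = 0.2176.
Required n before rounding: 2.706025 × 0.2176 / 0.061² = 158.245.
Rounding up, n = 159.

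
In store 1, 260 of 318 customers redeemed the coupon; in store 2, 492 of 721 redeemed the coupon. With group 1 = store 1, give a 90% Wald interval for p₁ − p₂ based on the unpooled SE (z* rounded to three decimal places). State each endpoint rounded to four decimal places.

p̂₁ = 260/318 = 0.81761, p̂₂ = 492/721 = 0.68239; p̂₁ − p̂₂ = 0.13522.
SE = √(0.000468943 + 0.000300604) = √0.000769547 = 0.027741.
z* = 1.645 at the 90% level. Margin of error = 0.04563.
CI: 0.13522 ± 0.04563 = (0.0896, 0.1809).

(0.0896, 0.1809)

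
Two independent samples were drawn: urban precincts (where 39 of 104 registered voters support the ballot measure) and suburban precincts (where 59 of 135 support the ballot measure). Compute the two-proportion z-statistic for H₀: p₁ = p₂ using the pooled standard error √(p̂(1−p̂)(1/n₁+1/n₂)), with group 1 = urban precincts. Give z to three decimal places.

p̂₁ = 39/104 = 0.37500, p̂₂ = 59/135 = 0.43704.
Pooled p̂ = (39+59)/(104+135) = 98/239 = 0.41004.
SE = √[p̂(1−p̂)(1/n₁+1/n₂)] = √[0.41004·0.58996·(1/104+1/135)] ≈ 0.064171.
z = -0.06204/0.064171 = -0.967.

z = -0.967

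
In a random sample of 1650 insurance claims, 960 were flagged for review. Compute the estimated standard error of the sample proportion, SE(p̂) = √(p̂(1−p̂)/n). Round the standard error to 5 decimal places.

SE = 0.01214

p̂ = 960/1650 = 0.58182.
p̂(1−p̂) = 0.243305.
SE = √(0.243305/1650) = 0.01214.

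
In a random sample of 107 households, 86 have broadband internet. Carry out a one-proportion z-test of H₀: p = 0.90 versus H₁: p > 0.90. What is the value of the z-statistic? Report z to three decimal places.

The sample proportion is 86/107 = 0.80374.
Null standard error: √(0.90·0.10/107) = √0.000841121 = 0.029002.
Test statistic: z = -0.09626/0.029002 = -3.319.

z = -3.319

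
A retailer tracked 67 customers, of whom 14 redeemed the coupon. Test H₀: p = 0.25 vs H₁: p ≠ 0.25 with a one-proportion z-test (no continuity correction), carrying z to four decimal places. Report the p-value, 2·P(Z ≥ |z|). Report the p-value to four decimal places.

p-value = 0.4378

The sample proportion is 14/67 = 0.20896.
SE₀ = √(0.25·0.75/67) = 0.052901.
z = (p̂ − p₀)/SE = (14/67 − 0.25)/0.052901 ≈ -0.7759.
p-value = 2·P(Z ≥ |z|) with z = -0.7759 → 0.4378.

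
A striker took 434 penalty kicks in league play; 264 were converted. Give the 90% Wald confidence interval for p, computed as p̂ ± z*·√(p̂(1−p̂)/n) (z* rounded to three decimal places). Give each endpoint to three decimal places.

(0.570, 0.647)

With x = 264 successes in n = 434, p̂ = 0.60829.
SE(p̂) = √(0.60829·0.39171/434) = 0.023431.
The 90% critical value is z* = 1.645.
Margin = 1.645·0.023431 = 0.03854.
So the interval runs from 0.570 to 0.647.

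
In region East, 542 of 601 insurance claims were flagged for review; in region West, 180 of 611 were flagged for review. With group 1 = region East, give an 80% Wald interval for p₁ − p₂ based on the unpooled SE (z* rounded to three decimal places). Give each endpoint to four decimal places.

(0.5789, 0.6355)

p̂₁ = 542/601 = 0.90183, p̂₂ = 180/611 = 0.29460; p̂₁ − p̂₂ = 0.60723.
SE = √(0.000147309 + 0.000340115) = √0.000487424 = 0.022078.
For 80% confidence, z* = 1.282. Margin of error = 0.02830.
Interval: 0.60723 ± 0.02830 → (0.5789, 0.6355).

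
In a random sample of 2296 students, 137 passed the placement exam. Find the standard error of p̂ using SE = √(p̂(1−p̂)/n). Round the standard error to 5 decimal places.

SE = 0.00494

Sample proportion p̂ = 137/2296 = 0.05967.
p̂(1−p̂) = 0.05967·0.94033 = 0.056109.
SE = √(0.056109/2296) = √0.000024438 = 0.00494.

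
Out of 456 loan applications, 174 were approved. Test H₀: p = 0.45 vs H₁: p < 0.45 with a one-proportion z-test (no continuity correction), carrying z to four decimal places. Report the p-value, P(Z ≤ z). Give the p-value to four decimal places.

The sample proportion is 174/456 = 0.38158.
Under H₀, SE = √(p₀(1−p₀)/n) = √(0.45·0.55/456) = √0.000542763 = 0.023297.
z = (p̂ − p₀)/SE = (174/456 − 0.45)/0.023297 ≈ -2.9369.
From the standard normal, P(Z ≤ z) = 0.0017.

p-value = 0.0017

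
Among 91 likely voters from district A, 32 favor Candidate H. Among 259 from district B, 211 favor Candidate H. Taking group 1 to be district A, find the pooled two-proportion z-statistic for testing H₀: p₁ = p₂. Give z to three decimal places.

z = -8.247

p̂₁ = 32/91 = 0.35165, p̂₂ = 211/259 = 0.81467.
Pooling: p̂ = 243/350 = 0.69429.
Pooled SE = √[0.2122531·0.01485001] ≈ 0.056142.
z = -0.46302/0.056142 = -8.247.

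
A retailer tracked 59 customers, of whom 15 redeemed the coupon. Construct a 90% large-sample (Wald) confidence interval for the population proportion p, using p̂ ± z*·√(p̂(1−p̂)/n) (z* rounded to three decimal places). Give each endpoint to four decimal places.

(0.1610, 0.3475)

p̂ = 15/59 = 0.25424.
SE = √(p̂(1−p̂)/n) = √(0.189601/59) = 0.056688.
z* = 1.645 at the 90% level.
Margin = 1.645·0.056688 = 0.09325.
CI: 0.25424 ± 0.09325 = (0.1610, 0.3475).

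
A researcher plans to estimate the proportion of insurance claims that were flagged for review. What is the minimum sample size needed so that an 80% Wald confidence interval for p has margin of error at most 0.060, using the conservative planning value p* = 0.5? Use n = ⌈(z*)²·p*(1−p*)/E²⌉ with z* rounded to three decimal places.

For 80% confidence, z* = 1.282.
p*(1−p*) = 0.2500.
Required n before rounding: 1.643524 × 0.2500 / 0.060² = 114.134.
⌈114.134⌉ = 115.

n = 115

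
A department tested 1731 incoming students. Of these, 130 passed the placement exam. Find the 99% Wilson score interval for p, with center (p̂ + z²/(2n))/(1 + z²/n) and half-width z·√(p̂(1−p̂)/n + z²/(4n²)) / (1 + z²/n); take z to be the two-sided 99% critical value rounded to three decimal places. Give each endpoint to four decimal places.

Here p̂ = 130/1731 = 0.07510 and z = 2.576 (z² = 6.635776).
1 + z²/n = 1.003833.
Adjusted center: (0.07510 + z²/(2n))/1.003833 = 0.07672.
Radicand: p̂(1−p̂)/n + z²/(4n²) = 0.000040128 + 0.000000554 = 0.000040682.
Half-width = z·√(radicand)/denom = 2.576·0.006378/1.003833 = 0.01637.
CI: 0.07672 ± 0.01637 = (0.0604, 0.0931).

(0.0604, 0.0931)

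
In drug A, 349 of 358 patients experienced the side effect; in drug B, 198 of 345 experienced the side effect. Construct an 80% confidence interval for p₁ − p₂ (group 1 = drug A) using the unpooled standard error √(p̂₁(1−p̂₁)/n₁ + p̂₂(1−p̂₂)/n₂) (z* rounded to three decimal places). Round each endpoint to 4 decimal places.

(0.3652, 0.4367)

p̂₁ = 0.97486, p̂₂ = 0.57391, so the observed difference is 0.40095.
Unpooled SE = √(p̂₁(1−p̂₁)/n₁ + p̂₂(1−p̂₂)/n₂) = √(0.000068457 + 0.000708802) = 0.027879.
z* = 1.282 at the 80% level. Margin of error = 0.03574.
CI: 0.40095 ± 0.03574 = (0.3652, 0.4367).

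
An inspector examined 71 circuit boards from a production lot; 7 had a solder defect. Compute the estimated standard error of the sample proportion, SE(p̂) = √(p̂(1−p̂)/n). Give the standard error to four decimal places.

Sample proportion p̂ = 7/71 = 0.09859.
p̂(1−p̂) = 0.088870.
SE = √(0.088870/71) = 0.0354.

SE = 0.0354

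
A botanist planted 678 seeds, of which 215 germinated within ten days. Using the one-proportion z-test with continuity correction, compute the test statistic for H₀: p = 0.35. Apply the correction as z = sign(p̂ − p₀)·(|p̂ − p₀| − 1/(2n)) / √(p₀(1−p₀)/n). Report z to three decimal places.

z = -1.755

The sample proportion is 215/678 = 0.31711. p̂ − p₀ = -0.032891.
Continuity correction 1/(2n) = 1/1356 = 0.000737.
Corrected numerator: |-0.032891| − 0.000737 = 0.032154.
SE₀ = √(0.35·0.65/678) = 0.018318.
z = (−)0.032154/0.018318 = -1.755.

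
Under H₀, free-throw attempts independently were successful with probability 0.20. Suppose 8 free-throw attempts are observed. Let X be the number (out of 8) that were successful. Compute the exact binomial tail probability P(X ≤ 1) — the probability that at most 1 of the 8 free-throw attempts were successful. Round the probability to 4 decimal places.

X ~ Binomial(n=8, p=0.20).
P(X ≤ 1) = C(8,0)·0.20^0·0.80^8 + C(8,1)·0.20^1·0.80^7.
= 0.167772 + 0.335544 = 0.5033.

P = 0.5033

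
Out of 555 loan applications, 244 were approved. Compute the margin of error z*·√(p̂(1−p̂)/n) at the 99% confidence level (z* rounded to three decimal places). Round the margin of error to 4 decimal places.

Sample proportion p̂ = 244/555 = 0.43964.
Standard error of p̂: √(0.246357/555) = √0.000443886 = 0.021069.
For 99% confidence, z* = 2.576.
ME = 2.576·0.021069 = 0.0543.

ME = 0.0543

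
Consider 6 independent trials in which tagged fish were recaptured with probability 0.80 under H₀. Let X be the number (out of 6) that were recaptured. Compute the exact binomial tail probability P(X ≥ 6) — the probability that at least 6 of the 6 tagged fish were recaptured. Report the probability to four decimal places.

P = 0.2621

X ~ Binomial(n=6, p=0.80).
P(X ≥ 6) = C(6,6)·0.80^6·0.20^0.
= 0.262144 = 0.2621.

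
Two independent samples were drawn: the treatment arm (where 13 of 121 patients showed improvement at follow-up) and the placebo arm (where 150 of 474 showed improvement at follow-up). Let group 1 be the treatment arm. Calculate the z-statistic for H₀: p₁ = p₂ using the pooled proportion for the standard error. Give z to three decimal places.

p̂₁ = 13/121 = 0.10744, p̂₂ = 150/474 = 0.31646.
Pooling: p̂ = 163/595 = 0.27395.
Pooled SE = √[0.1989012·0.01037417] ≈ 0.045425.
z = -0.20902/0.045425 = -4.601.

z = -4.601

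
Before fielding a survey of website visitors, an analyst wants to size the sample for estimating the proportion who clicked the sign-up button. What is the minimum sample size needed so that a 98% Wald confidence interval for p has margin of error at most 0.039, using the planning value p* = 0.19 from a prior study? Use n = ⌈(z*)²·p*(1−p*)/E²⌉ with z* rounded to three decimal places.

n = 548

For 98% confidence, z* = 2.326.
p*(1−p*) = 0.19·0.81 = 0.1539.
Required n before rounding: 5.410276 × 0.1539 / 0.039² = 547.430.
Rounding up, n = 548.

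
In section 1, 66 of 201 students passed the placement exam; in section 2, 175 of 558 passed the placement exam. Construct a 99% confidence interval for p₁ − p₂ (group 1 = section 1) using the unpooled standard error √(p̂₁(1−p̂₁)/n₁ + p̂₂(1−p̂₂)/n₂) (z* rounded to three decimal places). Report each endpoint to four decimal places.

p̂₁ = 66/201 = 0.32836, p̂₂ = 175/558 = 0.31362; p̂₁ − p̂₂ = 0.01474.
Unpooled SE = √(p̂₁(1−p̂₁)/n₁ + p̂₂(1−p̂₂)/n₂) = √(0.001097209 + 0.000385775) = 0.038510.
For 99% confidence, z* = 2.576. Margin = 2.576·0.038510 = 0.09920.
CI: 0.01474 ± 0.09920 = (-0.0845, 0.1139).

(-0.0845, 0.1139)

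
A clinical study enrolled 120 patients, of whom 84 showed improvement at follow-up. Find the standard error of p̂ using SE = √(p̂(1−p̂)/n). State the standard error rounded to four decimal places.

SE = 0.0418

The sample proportion is 84/120 = 0.70000.
p̂(1−p̂) = 0.70000·0.30000 = 0.210000.
SE = √(0.210000/120) = 0.0418.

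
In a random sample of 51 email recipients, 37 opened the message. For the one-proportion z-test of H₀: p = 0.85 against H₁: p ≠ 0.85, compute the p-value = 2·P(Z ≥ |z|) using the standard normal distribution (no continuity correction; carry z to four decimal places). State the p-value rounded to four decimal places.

The sample proportion is 37/51 = 0.72549.
Under H₀, SE = √(p₀(1−p₀)/n) = √(0.85·0.15/51) = √0.002500000 = 0.050000.
Test statistic (full precision, shown to 4 dp): z = (37/51 − 0.85)/SE₀ ≈ -2.4902.
From the standard normal, 2·P(Z ≥ |z|) = 0.0128.

p-value = 0.0128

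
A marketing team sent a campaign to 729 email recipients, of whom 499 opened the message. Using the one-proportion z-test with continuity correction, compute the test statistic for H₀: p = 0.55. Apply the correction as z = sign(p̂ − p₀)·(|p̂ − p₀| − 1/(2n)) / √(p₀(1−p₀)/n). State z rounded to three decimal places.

z = 7.262

The sample proportion is 499/729 = 0.68450. p̂ − p₀ = 0.134499.
1/(2n) = 0.000686.
Corrected numerator: |0.134499| − 0.000686 = 0.133813.
Null standard error: √(0.55·0.45/729) = √0.000339506 = 0.018426.
z = +0.133813/0.018426 = 7.262.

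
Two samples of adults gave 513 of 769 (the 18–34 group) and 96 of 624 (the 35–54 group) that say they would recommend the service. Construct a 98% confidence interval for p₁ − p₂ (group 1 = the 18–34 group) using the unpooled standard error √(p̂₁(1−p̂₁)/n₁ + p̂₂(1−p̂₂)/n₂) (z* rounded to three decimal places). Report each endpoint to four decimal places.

p̂₁ = 513/769 = 0.66710, p̂₂ = 96/624 = 0.15385; p̂₁ − p̂₂ = 0.51325.
SE = √(0.000288787 + 0.000208618) = √0.000497405 = 0.022303.
z* = 2.326 at the 98% level. Margin of error = 0.05188.
CI: 0.51325 ± 0.05188 = (0.4614, 0.5651).

(0.4614, 0.5651)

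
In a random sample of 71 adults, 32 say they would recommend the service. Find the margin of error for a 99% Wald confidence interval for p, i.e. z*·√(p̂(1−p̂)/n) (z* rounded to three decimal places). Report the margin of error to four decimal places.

ME = 0.1521

p̂ = 32/71 = 0.45070.
SE = √(p̂(1−p̂)/n) = √(0.247570/71) = 0.059050.
z* = 2.576 at the 99% level.
ME = 2.576·0.059050 = 0.1521.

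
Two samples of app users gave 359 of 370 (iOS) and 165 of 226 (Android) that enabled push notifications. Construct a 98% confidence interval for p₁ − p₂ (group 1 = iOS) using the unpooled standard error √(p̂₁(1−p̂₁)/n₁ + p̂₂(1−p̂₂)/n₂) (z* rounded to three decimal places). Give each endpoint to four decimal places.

p̂₁ = 0.97027, p̂₂ = 0.73009, so the observed difference is 0.24018.
Unpooled SE = √(p̂₁(1−p̂₁)/n₁ + p̂₂(1−p̂₂)/n₂) = √(0.000077962 + 0.000871944) = 0.030821.
For 98% confidence, z* = 2.326. Margin of error = 0.07169.
So the interval runs from 0.1685 to 0.3119.

(0.1685, 0.3119)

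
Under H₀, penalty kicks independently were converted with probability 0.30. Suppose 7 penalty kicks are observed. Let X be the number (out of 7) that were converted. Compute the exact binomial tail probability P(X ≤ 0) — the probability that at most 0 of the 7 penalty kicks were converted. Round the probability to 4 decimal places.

P = 0.0824

X ~ Binomial(n=7, p=0.30).
P(X ≤ 0) = C(7,0)·0.30^0·0.70^7.
= 0.082354 = 0.0824.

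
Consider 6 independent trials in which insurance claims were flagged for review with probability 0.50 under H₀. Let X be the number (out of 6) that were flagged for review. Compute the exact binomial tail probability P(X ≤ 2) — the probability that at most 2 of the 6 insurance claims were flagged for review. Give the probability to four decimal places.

P = 0.3438

X ~ Binomial(n=6, p=0.50).
P(X ≤ 2) = C(6,0)·0.50^0·0.50^6 + C(6,1)·0.50^1·0.50^5 + C(6,2)·0.50^2·0.50^4.
= 0.015625 + 0.093750 + 0.234375 = 0.3438.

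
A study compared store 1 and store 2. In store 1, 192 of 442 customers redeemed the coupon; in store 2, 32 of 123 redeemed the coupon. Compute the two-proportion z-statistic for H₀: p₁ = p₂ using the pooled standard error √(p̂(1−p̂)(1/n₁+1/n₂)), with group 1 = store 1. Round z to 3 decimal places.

z = 3.494

Sample proportions: p̂₁ = 192/442 = 0.43439 and p̂₂ = 32/123 = 0.26016.
Pooling: p̂ = 224/565 = 0.39646.
Pooled SE = √[0.2392795·0.01039252] ≈ 0.049867.
z = (p̂₁ − p̂₂)/SE = (0.43439 − 0.26016)/0.049867 = 0.17423/0.049867 = 3.494.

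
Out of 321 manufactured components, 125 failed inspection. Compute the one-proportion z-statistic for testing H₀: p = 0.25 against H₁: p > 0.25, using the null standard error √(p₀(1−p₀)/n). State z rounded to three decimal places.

The sample proportion is 125/321 = 0.38941.
SE₀ = √(0.25·0.75/321) = 0.024168.
z = (p̂ − p₀)/SE = (0.38941 − 0.25)/0.024168 = 5.768.

z = 5.768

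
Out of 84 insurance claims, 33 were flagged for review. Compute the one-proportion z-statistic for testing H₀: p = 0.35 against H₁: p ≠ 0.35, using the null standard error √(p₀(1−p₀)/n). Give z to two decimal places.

The sample proportion is 33/84 = 0.39286.
Under H₀, SE = √(p₀(1−p₀)/n) = √(0.35·0.65/84) = √0.002708333 = 0.052042.
Test statistic: z = 0.04286/0.052042 = 0.82.

z = 0.82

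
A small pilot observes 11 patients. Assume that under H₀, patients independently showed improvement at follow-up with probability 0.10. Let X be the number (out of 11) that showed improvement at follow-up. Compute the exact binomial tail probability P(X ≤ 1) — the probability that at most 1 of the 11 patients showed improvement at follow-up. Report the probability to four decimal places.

X ~ Binomial(n=11, p=0.10).
P(X ≤ 1) = C(11,0)·0.10^0·0.90^11 + C(11,1)·0.10^1·0.90^10.
= 0.313811 + 0.383546 = 0.6974.

P = 0.6974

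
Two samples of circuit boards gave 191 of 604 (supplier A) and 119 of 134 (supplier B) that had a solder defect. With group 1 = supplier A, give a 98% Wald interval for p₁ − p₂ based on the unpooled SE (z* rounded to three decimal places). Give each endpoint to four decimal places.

p̂₁ = 191/604 = 0.31623, p̂₂ = 119/134 = 0.88806; p̂₁ − p̂₂ = -0.57183.
Unpooled SE = √(p̂₁(1−p̂₁)/n₁ + p̂₂(1−p̂₂)/n₂) = √(0.000357991 + 0.000741863) = 0.033164.
z* = 2.326 at the 98% level. Margin of error = 0.07714.
Interval: -0.57183 ± 0.07714 → (-0.6490, -0.4947).

(-0.6490, -0.4947)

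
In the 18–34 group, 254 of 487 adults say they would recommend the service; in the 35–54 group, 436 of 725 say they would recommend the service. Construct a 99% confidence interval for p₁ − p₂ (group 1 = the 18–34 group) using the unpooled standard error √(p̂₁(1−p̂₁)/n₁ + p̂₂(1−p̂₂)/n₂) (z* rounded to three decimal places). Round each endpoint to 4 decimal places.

(-0.1546, -0.0050)

p̂₁ = 0.52156, p̂₂ = 0.60138, so the observed difference is -0.07982.
SE = √(0.000512392 + 0.000330651) = √0.000843043 = 0.029035.
For 99% confidence, z* = 2.576. Margin of error = 0.07479.
Interval: -0.07982 ± 0.07479 → (-0.1546, -0.0050).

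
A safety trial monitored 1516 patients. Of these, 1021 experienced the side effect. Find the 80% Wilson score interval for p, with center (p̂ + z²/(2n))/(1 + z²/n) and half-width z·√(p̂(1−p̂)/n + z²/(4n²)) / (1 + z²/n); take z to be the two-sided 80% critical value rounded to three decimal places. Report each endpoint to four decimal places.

(0.6579, 0.6887)

Here p̂ = 1021/1516 = 0.67348 and z = 1.282 (z² = 1.643524).
1 + z²/n = 1.001084.
Adjusted center: (0.67348 + z²/(2n))/1.001084 = 0.67329.
Radicand: p̂(1−p̂)/n + z²/(4n²) = 0.000145055 + 0.000000179 = 0.000145234.
Half-width = z·√(radicand)/denom = 1.282·0.012051/1.001084 = 0.01543.
CI: 0.67329 ± 0.01543 = (0.6579, 0.6887).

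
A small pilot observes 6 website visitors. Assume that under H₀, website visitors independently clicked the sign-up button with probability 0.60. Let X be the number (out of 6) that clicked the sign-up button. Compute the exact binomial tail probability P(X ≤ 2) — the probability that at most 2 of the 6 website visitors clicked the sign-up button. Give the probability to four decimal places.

X ~ Binomial(n=6, p=0.60).
P(X ≤ 2) = C(6,0)·0.60^0·0.40^6 + C(6,1)·0.60^1·0.40^5 + C(6,2)·0.60^2·0.40^4.
= 0.004096 + 0.036864 + 0.138240 = 0.1792.

P = 0.1792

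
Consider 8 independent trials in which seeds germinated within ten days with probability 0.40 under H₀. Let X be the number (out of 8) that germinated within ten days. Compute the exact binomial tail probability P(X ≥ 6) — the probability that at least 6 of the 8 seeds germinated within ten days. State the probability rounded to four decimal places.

P = 0.0498

X ~ Binomial(n=8, p=0.40).
P(X ≥ 6) = C(8,6)·0.40^6·0.60^2 + C(8,7)·0.40^7·0.60^1 + C(8,8)·0.40^8·0.60^0.
= 0.041288 + 0.007864 + 0.000655 = 0.0498.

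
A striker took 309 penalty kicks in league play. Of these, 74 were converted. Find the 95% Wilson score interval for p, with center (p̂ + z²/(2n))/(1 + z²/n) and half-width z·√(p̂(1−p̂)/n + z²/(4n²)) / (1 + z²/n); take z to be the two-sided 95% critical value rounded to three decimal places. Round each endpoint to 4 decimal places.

(0.1953, 0.2901)

Here p̂ = 74/309 = 0.23948 and z = 1.960 (z² = 3.841600).
1 + z²/n = 1.012432.
Center = (0.23948 + 0.006216)/1.012432 = 0.24268.
Radicand: p̂(1−p̂)/n + z²/(4n²) = 0.000589419 + 0.000010059 = 0.000599478.
Half-width = 1.960·√0.000599478/1.012432 = 0.04740.
CI: 0.24268 ± 0.04740 = (0.1953, 0.2901).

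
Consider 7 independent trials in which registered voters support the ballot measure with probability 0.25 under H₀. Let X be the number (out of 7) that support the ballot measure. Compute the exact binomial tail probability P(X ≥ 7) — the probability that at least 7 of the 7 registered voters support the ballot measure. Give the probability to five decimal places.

X is binomial with n = 7 and p = 0.25.
P(X ≥ 7) = C(7,7)·0.25^7·0.75^0.
= 0.000061 = 0.00006.

P = 0.00006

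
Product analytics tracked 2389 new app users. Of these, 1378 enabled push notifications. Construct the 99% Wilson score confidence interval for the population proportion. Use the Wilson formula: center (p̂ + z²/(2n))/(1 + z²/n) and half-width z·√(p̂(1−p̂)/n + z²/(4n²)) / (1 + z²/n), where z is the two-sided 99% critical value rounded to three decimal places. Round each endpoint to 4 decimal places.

Here p̂ = 1378/2389 = 0.57681 and z = 2.576 (z² = 6.635776).
1 + z²/n = 1.002778.
Center = (0.57681 + 0.001389)/1.002778 = 0.57660.
Radicand: p̂(1−p̂)/n + z²/(4n²) = 0.000102177 + 0.000000291 = 0.000102468.
Half-width = z·√(radicand)/denom = 2.576·0.010123/1.002778 = 0.02600.
CI: 0.57660 ± 0.02600 = (0.5506, 0.6026).

(0.5506, 0.6026)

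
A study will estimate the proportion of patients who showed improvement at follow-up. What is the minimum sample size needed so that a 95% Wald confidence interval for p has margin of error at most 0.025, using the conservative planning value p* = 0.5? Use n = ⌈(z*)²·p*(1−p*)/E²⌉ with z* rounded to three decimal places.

z* = 1.960 at the 95% level.
p*(1−p*) = 0.2500.
(z*)²·p*(1−p*)/E² = 3.841600·0.2500/0.000625 = 1536.640.
Rounding up, n = 1537.

n = 1537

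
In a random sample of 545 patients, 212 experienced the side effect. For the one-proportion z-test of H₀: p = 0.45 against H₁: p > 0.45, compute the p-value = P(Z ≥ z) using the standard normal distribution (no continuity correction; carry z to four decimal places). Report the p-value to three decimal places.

The sample proportion is 212/545 = 0.38899.
Null standard error: √(0.45·0.55/545) = √0.000454128 = 0.021310.
Test statistic (full precision, shown to 4 dp): z = (212/545 − 0.45)/SE₀ ≈ -2.8629.
From the standard normal, P(Z ≥ z) = 0.998.

p-value = 0.998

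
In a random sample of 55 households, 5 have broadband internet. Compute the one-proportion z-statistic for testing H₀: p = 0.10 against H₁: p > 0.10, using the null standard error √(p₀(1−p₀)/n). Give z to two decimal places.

z = -0.22

With x = 5 successes in n = 55, p̂ = 0.09091.
Under H₀, SE = √(p₀(1−p₀)/n) = √(0.10·0.90/55) = √0.001636364 = 0.040452.
Test statistic: z = -0.00909/0.040452 = -0.22.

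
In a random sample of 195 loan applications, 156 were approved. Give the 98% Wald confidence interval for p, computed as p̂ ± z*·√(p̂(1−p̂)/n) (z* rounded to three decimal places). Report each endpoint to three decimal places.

(0.733, 0.867)

p̂ = 156/195 = 0.80000.
Standard error of p̂: √(0.160000/195) = √0.000820513 = 0.028645.
For 98% confidence, z* = 2.326.
Margin of error: 2.326 × 0.028645 = 0.06663.
So the interval runs from 0.733 to 0.867.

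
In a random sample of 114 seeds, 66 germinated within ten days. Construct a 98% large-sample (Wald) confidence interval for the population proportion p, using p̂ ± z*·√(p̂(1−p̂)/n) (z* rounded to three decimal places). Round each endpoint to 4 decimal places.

(0.4714, 0.6865)

p̂ = 66/114 = 0.57895.
SE = √(p̂(1−p̂)/n) = √(0.243767/114) = 0.046242.
z* = 2.326 at the 98% level.
Margin of error: 2.326 × 0.046242 = 0.10756.
So the interval runs from 0.4714 to 0.6865.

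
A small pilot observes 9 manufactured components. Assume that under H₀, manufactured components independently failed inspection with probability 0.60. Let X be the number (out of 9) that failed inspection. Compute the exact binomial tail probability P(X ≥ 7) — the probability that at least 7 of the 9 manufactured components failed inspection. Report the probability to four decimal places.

X is binomial with n = 9 and p = 0.60.
P(X ≥ 7) = C(9,7)·0.60^7·0.40^2 + C(9,8)·0.60^8·0.40^1 + C(9,9)·0.60^9·0.40^0.
= 0.161243 + 0.060466 + 0.010078 = 0.2318.

P = 0.2318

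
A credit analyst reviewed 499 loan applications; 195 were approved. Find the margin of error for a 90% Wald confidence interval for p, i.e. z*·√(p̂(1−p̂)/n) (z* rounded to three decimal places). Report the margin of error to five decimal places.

ME = 0.03593

The sample proportion is 195/499 = 0.39078.
SE = √(p̂(1−p̂)/n) = √(0.238071/499) = 0.021843.
z* = 1.645 at the 90% level.
ME = 1.645·0.021843 = 0.03593.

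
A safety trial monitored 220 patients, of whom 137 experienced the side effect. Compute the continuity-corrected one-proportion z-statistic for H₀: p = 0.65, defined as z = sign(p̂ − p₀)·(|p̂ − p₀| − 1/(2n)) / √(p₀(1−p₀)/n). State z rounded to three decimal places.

With x = 137 successes in n = 220, p̂ = 0.62273. p̂ − p₀ = -0.027273.
Continuity correction 1/(2n) = 1/440 = 0.002273.
Corrected numerator: |-0.027273| − 0.002273 = 0.025000.
Null standard error: √(0.65·0.35/220) = √0.001034091 = 0.032157.
z = (−)0.025000/0.032157 = -0.777.

z = -0.777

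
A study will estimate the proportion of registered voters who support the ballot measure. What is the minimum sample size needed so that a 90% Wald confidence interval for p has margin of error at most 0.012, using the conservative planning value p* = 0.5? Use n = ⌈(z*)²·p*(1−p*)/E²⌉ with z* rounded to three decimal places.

n = 4698

z* = 1.645 at the 90% level.
p*(1−p*) = 0.50·0.50 = 0.2500.
Required n before rounding: 2.706025 × 0.2500 / 0.012² = 4697.960.
⌈4697.960⌉ = 4698.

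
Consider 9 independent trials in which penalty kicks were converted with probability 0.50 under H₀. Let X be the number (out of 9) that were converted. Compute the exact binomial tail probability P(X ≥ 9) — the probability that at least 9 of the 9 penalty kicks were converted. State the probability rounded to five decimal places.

X is binomial with n = 9 and p = 0.50.
P(X ≥ 9) = C(9,9)·0.50^9·0.50^0.
= 0.001953 = 0.00195.

P = 0.00195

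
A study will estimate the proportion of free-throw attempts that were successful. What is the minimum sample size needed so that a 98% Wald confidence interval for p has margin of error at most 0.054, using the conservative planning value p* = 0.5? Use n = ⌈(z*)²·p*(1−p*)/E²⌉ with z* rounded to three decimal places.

n = 464

For 98% confidence, z* = 2.326.
p*(1−p*) = 0.50·0.50 = 0.2500.
Required n before rounding: 5.410276 × 0.2500 / 0.054² = 463.844.
⌈463.844⌉ = 464.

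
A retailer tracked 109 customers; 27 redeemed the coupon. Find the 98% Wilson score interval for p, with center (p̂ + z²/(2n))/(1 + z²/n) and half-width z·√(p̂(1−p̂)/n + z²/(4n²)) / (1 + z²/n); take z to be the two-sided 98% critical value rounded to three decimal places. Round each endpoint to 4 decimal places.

Here p̂ = 27/109 = 0.24771 and z = 2.326 (z² = 5.410276).
Denominator 1 + z²/n = 1 + 5.410276/109 = 1.049636.
Center = (0.24771 + 0.024818)/1.049636 = 0.25964.
Radicand: p̂(1−p̂)/n + z²/(4n²) = 0.001709614 + 0.000113843 = 0.001823457.
Half-width = z·√(radicand)/denom = 2.326·0.042702/1.049636 = 0.09463.
CI: 0.25964 ± 0.09463 = (0.1650, 0.3543).

(0.1650, 0.3543)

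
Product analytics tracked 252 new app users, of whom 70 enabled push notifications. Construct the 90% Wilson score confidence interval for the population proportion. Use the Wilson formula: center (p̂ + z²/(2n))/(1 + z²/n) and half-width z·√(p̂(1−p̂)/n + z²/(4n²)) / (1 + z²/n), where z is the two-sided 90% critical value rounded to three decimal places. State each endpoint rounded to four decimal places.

p̂ = 70/252 = 0.27778; z = 1.645, so z² = 2.706025.
Denominator 1 + z²/n = 1 + 2.706025/252 = 1.010738.
Center = (0.27778 + 0.005369)/1.010738 = 0.28014.
Radicand: p̂(1−p̂)/n + z²/(4n²) = 0.000796100 + 0.000010653 = 0.000806753.
Half-width = z·√(radicand)/denom = 1.645·0.028403/1.010738 = 0.04623.
So the interval runs from 0.2339 to 0.3264.

(0.2339, 0.3264)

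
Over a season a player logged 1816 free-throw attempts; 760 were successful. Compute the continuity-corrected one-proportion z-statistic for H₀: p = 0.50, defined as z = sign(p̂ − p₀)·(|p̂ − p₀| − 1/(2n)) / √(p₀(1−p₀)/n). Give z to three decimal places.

z = -6.923

Sample proportion p̂ = 760/1816 = 0.41850. p̂ − p₀ = -0.081498.
1/(2n) = 0.000275.
Corrected numerator: |-0.081498| − 0.000275 = 0.081223.
Under H₀, SE = √(p₀(1−p₀)/n) = √(0.50·0.50/1816) = √0.000137665 = 0.011733.
z = −0.081223/0.011733 = -6.923.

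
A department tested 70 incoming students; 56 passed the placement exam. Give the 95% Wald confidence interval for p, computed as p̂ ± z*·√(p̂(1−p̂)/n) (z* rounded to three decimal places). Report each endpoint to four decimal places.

(0.7063, 0.8937)

The sample proportion is 56/70 = 0.80000.
Standard error of p̂: √(0.160000/70) = √0.002285714 = 0.047809.
For 95% confidence, z* = 1.960.
Margin of error: 1.960 × 0.047809 = 0.09371.
So the interval runs from 0.7063 to 0.8937.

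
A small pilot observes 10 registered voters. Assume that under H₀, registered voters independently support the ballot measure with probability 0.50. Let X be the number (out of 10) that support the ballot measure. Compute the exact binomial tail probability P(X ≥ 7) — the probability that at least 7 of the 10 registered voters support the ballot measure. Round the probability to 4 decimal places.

X ~ Binomial(n=10, p=0.50).
P(X ≥ 7) = C(10,7)·0.50^7·0.50^3 + C(10,8)·0.50^8·0.50^2 + C(10,9)·0.50^9·0.50^1 + C(10,10)·0.50^10·0.50^0.
= 0.117188 + 0.043945 + 0.009766 + 0.000977 = 0.1719.

P = 0.1719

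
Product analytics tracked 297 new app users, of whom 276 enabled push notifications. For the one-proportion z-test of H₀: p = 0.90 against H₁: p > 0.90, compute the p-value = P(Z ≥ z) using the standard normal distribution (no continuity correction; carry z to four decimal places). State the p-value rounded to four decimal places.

p-value = 0.0462

Sample proportion p̂ = 276/297 = 0.92929.
Null standard error: √(0.90·0.10/297) = √0.000303030 = 0.017408.
Test statistic (full precision, shown to 4 dp): z = (276/297 − 0.90)/SE₀ ≈ 1.6828.
From the standard normal, P(Z ≥ z) = 0.0462.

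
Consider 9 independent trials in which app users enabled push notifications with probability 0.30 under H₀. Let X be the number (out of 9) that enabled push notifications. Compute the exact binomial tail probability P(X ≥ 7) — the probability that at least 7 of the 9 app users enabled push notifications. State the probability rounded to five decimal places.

P = 0.00429

X is binomial with n = 9 and p = 0.30.
P(X ≥ 7) = C(9,7)·0.30^7·0.70^2 + C(9,8)·0.30^8·0.70^1 + C(9,9)·0.30^9·0.70^0.
= 0.003858 + 0.000413 + 0.000020 = 0.00429.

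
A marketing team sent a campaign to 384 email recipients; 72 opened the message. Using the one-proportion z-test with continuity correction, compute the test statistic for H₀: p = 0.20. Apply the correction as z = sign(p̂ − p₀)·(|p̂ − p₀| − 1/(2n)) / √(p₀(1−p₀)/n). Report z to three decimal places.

z = -0.549

p̂ = 72/384 = 0.18750. p̂ − p₀ = -0.012500.
Continuity correction 1/(2n) = 1/768 = 0.001302.
Corrected numerator: |-0.012500| − 0.001302 = 0.011198.
Under H₀, SE = √(p₀(1−p₀)/n) = √(0.20·0.80/384) = √0.000416667 = 0.020412.
z = −0.011198/0.020412 = -0.549.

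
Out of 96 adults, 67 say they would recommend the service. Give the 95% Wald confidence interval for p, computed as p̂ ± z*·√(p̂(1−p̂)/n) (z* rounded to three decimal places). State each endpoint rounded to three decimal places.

With x = 67 successes in n = 96, p̂ = 0.69792.
SE = √(p̂(1−p̂)/n) = √(0.210829/96) = 0.046863.
For 95% confidence, z* = 1.960.
Margin = 1.960·0.046863 = 0.09185.
Interval: 0.69792 ± 0.09185 → (0.606, 0.790).

(0.606, 0.790)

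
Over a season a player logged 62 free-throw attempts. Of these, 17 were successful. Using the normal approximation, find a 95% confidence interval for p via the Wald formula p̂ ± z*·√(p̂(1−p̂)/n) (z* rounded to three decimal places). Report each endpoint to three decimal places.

The sample proportion is 17/62 = 0.27419.
SE(p̂) = √(0.27419·0.72581/62) = 0.056656.
z* = 1.960 at the 95% level.
Margin = 1.960·0.056656 = 0.11105.
Interval: 0.27419 ± 0.11105 → (0.163, 0.385).

(0.163, 0.385)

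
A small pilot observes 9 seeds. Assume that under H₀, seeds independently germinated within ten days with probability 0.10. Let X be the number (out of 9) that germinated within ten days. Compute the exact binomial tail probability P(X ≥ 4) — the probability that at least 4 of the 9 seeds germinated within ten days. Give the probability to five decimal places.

P = 0.00833

X is binomial with n = 9 and p = 0.10.
P(X ≥ 4) = Σ_{j=4}^{9} C(9,j)·0.10^j·0.90^{9−j}.
= 0.007440 + 0.000827 + 0.000061 + 0.000003 + 0.000000 + 0.000000 = 0.00833.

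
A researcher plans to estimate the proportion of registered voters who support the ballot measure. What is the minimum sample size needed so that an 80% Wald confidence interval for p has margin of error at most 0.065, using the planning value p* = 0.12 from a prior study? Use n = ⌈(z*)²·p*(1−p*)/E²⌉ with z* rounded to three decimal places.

n = 42

z* = 1.282 at the 80% level.
p*(1−p*) = 0.12·0.88 = 0.1056.
(z*)²·p*(1−p*)/E² = 1.643524·0.1056/0.004225 = 41.078.
Rounding up, n = 42.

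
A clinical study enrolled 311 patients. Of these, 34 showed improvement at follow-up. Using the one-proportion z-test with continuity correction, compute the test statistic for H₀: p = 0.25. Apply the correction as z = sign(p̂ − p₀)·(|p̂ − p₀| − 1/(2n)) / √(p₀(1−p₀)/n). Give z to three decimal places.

z = -5.664

Sample proportion p̂ = 34/311 = 0.10932. p̂ − p₀ = -0.140675.
1/(2n) = 0.001608.
Corrected numerator: |-0.140675| − 0.001608 = 0.139067.
SE₀ = √(0.25·0.75/311) = 0.024554.
z = −0.139067/0.024554 = -5.664.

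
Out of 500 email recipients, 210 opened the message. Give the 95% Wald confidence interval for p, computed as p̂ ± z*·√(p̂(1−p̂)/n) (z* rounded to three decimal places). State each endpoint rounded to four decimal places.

With x = 210 successes in n = 500, p̂ = 0.42000.
Standard error of p̂: √(0.243600/500) = √0.000487200 = 0.022073.
z* = 1.960 at the 95% level.
Margin of error: 1.960 × 0.022073 = 0.04326.
So the interval runs from 0.3767 to 0.4633.

(0.3767, 0.4633)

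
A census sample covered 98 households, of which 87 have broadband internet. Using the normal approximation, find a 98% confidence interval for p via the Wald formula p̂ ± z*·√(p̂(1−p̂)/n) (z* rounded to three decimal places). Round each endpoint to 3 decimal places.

(0.814, 0.962)

p̂ = 87/98 = 0.88776.
SE(p̂) = √(0.88776·0.11224/98) = 0.031887.
For 98% confidence, z* = 2.326.
Margin of error: 2.326 × 0.031887 = 0.07417.
Interval: 0.88776 ± 0.07417 → (0.814, 0.962).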